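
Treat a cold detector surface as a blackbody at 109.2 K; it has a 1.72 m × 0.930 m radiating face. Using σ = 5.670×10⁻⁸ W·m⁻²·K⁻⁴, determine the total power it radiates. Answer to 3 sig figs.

Area A = 1.72 × 0.930 = 1.5996 m².
P = σAT⁴ = 5.670×10⁻⁸ × 1.5996 × (109.2)⁴ = 12.9 W.

P ≈ 12.9 W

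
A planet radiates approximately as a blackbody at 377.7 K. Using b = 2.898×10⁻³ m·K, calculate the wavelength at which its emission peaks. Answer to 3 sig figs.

Wien's displacement law: λ_max = b/T = (2.898×10⁻³ m·K)/(377.7 K) = 7.673×10⁻⁶ m.
That is 7.67 μm, in the infrared range.

λ_max ≈ 7.67 μm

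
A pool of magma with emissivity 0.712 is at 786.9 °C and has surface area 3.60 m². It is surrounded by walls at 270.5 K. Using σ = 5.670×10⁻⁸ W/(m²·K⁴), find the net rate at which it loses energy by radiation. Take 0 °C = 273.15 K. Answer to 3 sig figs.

Net loss ≈ 1.83×10⁵ W

T = 786.9 °C + 273.15 = 1060.05 K.
Area A = 3.60 m².
Net radiated power P_net = εσA(T⁴ − T₀⁴) = 0.712×5.670×10⁻⁸×3.60×(1060.05⁴ − 270.5⁴).
T⁴ − T₀⁴ = 1.26272×10¹² − 5.35389×10⁹ = 1.25737×10¹² K⁴, so P_net = 1.83×10⁵ W.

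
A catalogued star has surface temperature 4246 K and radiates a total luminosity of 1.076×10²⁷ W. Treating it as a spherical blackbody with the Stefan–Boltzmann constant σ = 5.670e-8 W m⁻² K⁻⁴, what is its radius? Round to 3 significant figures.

L = 4πR²σT⁴ ⇒ R = √(L/(4πσT⁴)).
σT⁴ = 1.84291×10⁷ W/m², so R = √(1.076×10²⁷/(4π×1.84291×10⁷)) = 2.16×10⁹ m.

R ≈ 2.16×10⁹ m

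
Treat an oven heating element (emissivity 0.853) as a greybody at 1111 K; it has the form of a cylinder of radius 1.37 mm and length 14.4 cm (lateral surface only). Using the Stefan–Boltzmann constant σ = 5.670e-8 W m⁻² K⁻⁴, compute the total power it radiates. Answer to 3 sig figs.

P ≈ 91.3 W

Lateral area A = 2πrL = 2π×1.37×10⁻³×0.144 = 1.23955×10⁻³ m².
P = εσAT⁴ = 0.853 × 5.670×10⁻⁸ × 1.23955×10⁻³ × (1111)⁴ = 91.3 W.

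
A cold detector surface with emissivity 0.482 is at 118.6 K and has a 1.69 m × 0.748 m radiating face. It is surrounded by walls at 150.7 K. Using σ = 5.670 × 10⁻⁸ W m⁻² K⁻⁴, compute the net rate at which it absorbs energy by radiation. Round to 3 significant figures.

Area A = 1.69 × 0.748 = 1.26412 m².
Net radiated power P_net = εσA(T⁴ − T₀⁴) = 0.482×5.670×10⁻⁸×1.26412×(118.6⁴ − 150.7⁴).
T⁴ − T₀⁴ = 1.97851×10⁸ − 5.15766×10⁸ = -3.17915×10⁸ K⁴, so P_net = -11.0 W — negative, meaning a net gain of 11.0 W.

Net gain ≈ 11.0 W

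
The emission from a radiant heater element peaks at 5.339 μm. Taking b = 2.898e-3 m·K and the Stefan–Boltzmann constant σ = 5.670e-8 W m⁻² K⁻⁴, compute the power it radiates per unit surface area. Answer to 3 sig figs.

I ≈ 4.92×10³ W/m²

Wien's law: T = b/λ_max = 2.898×10⁻³/5.339×10⁻⁶ = 542.798 K.
Then I = σT⁴ = 5.670×10⁻⁸×(542.798)⁴ = 4.92×10³ W/m².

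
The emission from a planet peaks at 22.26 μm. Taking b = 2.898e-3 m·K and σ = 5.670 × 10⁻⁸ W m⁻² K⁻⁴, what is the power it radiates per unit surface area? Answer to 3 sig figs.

Wien's law: T = b/λ_max = 2.898×10⁻³/2.226×10⁻⁵ = 130.189 K.
Then I = σT⁴ = 5.670×10⁻⁸×(130.189)⁴ = 16.3 W/m².

I ≈ 16.3 W/m²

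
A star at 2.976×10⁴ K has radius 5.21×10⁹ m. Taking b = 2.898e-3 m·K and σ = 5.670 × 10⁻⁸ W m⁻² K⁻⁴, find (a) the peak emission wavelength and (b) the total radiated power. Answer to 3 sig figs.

λ_max ≈ 97.4 nm; P ≈ 1.52×10³¹ W

(a) λ_max = b/T = 2.898×10⁻³/2.976×10⁴ = 9.738×10⁻⁸ m = 97.4 nm.
Surface area A = 4πR² = 4π(5.21×10⁹ m)² = 3.41103×10²⁰ m².
(b) P = σAT⁴ = 5.670×10⁻⁸×3.41103×10²⁰×(2.976×10⁴)⁴ = 1.52×10³¹ W.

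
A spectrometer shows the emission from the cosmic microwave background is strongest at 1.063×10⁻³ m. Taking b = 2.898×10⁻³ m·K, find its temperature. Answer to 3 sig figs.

Wien's law gives T = b/λ_max = (2.898×10⁻³ m·K)/(1.063×10⁻³ m) = 2.73 K.

T ≈ 2.73 K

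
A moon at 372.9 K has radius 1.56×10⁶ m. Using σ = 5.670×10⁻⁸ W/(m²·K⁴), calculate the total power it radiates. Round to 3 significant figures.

P ≈ 3.35×10¹⁶ W

Surface area A = 4πR² = 4π(1.56×10⁶ m)² = 3.05815×10¹³ m².
P = σAT⁴ = 5.670×10⁻⁸ × 3.05815×10¹³ × (372.9)⁴ = 3.35×10¹⁶ W.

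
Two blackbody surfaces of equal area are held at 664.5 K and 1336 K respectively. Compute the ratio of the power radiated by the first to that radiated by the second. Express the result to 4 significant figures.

With equal areas, P₁/P₂ = (T₁/T₂)⁴ = (664.5/1336)⁴ = 0.06120.

P₁/P₂ ≈ 0.06120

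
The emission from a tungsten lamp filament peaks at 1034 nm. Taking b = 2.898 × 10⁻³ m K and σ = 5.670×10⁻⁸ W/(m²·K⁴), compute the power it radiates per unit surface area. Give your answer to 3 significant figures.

Wien's law: T = b/λ_max = 2.898×10⁻³/1.034×10⁻⁶ = 2802.71 K.
Then I = σT⁴ = 5.670×10⁻⁸×(2802.71)⁴ = 3.50×10⁶ W/m².

I ≈ 3.50×10⁶ W/m²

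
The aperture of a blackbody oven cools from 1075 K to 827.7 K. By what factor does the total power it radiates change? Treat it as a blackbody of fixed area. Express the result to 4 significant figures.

P ∝ T⁴, so P₂/P₁ = (T₂/T₁)⁴ = (827.7/1075)⁴ = (0.769953)⁴ = 0.3514.

P₂/P₁ ≈ 0.3514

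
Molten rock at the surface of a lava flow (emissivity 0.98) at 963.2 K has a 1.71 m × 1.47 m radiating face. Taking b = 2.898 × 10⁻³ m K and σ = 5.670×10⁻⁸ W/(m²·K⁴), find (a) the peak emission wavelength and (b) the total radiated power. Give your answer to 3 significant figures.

(a) λ_max = b/T = 2.898×10⁻³/963.2 = 3.009×10⁻⁶ m = 3.01 μm.
Area A = 1.71 × 1.47 = 2.5137 m².
(b) P = εσAT⁴ = 0.98×5.670×10⁻⁸×2.5137×(963.2)⁴ = 1.20×10⁵ W.

λ_max ≈ 3.01 μm; P ≈ 1.20×10⁵ W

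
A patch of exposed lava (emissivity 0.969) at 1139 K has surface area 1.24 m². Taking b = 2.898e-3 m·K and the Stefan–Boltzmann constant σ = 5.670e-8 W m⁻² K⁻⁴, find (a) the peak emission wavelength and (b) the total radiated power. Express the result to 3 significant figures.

λ_max ≈ 2.54×10³ nm; P ≈ 1.15×10⁵ W

(a) λ_max = b/T = 2.898×10⁻³/1139 = 2.544×10⁻⁶ m = 2.54×10³ nm.
Area A = 1.24 m².
(b) P = εσAT⁴ = 0.969×5.670×10⁻⁸×1.24×(1139)⁴ = 1.15×10⁵ W.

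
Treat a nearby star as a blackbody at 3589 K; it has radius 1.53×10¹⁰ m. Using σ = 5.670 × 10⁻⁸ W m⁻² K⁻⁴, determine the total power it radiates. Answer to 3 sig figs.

P ≈ 2.77×10²⁸ W

Surface area A = 4πR² = 4π(1.53×10¹⁰ m)² = 2.94166×10²¹ m².
P = σAT⁴ = 5.670×10⁻⁸ × 2.94166×10²¹ × (3589)⁴ = 2.77×10²⁸ W.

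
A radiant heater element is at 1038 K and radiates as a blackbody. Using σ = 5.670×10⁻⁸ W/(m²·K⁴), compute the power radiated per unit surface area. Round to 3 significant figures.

Stefan–Boltzmann: I = σT⁴ = 5.670×10⁻⁸ × (1038)⁴ = 6.58×10⁴ W/m².

I ≈ 6.58×10⁴ W/m²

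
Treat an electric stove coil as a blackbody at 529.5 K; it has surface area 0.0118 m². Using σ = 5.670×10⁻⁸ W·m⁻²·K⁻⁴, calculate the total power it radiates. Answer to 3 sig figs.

Area A = 0.0118 m².
P = σAT⁴ = 5.670×10⁻⁸ × 0.0118 × (529.5)⁴ = 52.6 W.

P ≈ 52.6 W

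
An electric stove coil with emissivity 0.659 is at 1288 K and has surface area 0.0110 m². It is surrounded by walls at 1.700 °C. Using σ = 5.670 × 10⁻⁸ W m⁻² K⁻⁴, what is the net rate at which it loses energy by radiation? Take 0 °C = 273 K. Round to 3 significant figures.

Surroundings: T = 1.700 °C + 273 = 274.700 K.
Area A = 0.0110 m².
Net radiated power P_net = εσA(T⁴ − T₀⁴) = 0.659×5.670×10⁻⁸×0.0110×(1288⁴ − 274.700⁴).
T⁴ − T₀⁴ = 2.75210×10¹² − 5.69423×10⁹ = 2.74641×10¹² K⁴, so P_net = 1.13×10³ W.

Net loss ≈ 1.13×10³ W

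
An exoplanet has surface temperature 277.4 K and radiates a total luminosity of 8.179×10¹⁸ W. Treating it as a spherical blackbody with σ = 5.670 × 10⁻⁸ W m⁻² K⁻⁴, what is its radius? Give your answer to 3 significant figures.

L = 4πR²σT⁴ ⇒ R = √(L/(4πσT⁴)).
σT⁴ = 335.744 W/m², so R = √(8.179×10¹⁸/(4π×335.744)) = 4.40×10⁷ m.

R ≈ 4.40×10⁷ m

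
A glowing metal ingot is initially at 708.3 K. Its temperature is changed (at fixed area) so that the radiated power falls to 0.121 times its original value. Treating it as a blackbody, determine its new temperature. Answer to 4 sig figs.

P ∝ T⁴, so T₂/T₁ = (P₂/P₁)^(1/4) = (0.121)^(1/4) = 0.589789.
T₂ = 708.3 × 0.589789 = 417.7 K.

T₂ ≈ 417.7 K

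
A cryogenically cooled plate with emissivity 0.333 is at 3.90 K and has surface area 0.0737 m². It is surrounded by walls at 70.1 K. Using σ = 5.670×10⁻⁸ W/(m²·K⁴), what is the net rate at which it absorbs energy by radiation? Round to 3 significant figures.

Area A = 0.0737 m².
Net radiated power P_net = εσA(T⁴ − T₀⁴) = 0.333×5.670×10⁻⁸×0.0737×(3.90⁴ − 70.1⁴).
T⁴ − T₀⁴ = 231.344 − 2.41475×10⁷ = -2.41473×10⁷ K⁴, so P_net = -0.0336 W — negative, meaning a net gain of 0.0336 W.

Net gain ≈ 0.0336 W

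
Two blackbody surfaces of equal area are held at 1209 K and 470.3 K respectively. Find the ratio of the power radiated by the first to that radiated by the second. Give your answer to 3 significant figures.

P₁/P₂ ≈ 43.7

With equal areas, P₁/P₂ = (T₁/T₂)⁴ = (1209/470.3)⁴ = 43.7.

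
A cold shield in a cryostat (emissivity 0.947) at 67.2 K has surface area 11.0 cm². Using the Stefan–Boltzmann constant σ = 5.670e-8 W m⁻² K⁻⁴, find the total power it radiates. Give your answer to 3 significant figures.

Area A = 11.0 cm² = 1.10×10⁻³ m².
P = εσAT⁴ = 0.947 × 5.670×10⁻⁸ × 1.10×10⁻³ × (67.2)⁴ = 1.20×10⁻³ W.

P ≈ 1.20×10⁻³ W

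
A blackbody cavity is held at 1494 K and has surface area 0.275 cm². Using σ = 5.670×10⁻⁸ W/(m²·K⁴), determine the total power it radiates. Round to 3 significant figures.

Area A = 0.275 cm² = 2.75×10⁻⁵ m².
P = σAT⁴ = 5.670×10⁻⁸ × 2.75×10⁻⁵ × (1494)⁴ = 7.77 W.

P ≈ 7.77 W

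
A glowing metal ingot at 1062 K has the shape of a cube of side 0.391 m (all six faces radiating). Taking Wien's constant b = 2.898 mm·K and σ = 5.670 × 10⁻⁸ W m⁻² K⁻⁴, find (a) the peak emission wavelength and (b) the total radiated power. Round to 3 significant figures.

(a) λ_max = b/T = 2.898×10⁻³/1062 = 2.729×10⁻⁶ m = 2.73×10³ nm.
Area A = 6s² = 6×(0.391 m)² = 0.917286 m².
(b) P = σAT⁴ = 5.670×10⁻⁸×0.917286×(1062)⁴ = 6.62×10⁴ W.

λ_max ≈ 2.73×10³ nm; P ≈ 6.62×10⁴ W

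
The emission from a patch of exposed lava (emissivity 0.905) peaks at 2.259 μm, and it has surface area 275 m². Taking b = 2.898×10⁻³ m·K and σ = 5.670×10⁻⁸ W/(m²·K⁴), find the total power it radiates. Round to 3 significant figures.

P ≈ 3.82×10⁷ W

Wien's law: T = b/λ_max = 2.898×10⁻³/2.259×10⁻⁶ = 1282.87 K.
Area A = 275 m².
Then P = εσAT⁴ = 0.905×5.670×10⁻⁸×275×(1282.87)⁴ = 3.82×10⁷ W.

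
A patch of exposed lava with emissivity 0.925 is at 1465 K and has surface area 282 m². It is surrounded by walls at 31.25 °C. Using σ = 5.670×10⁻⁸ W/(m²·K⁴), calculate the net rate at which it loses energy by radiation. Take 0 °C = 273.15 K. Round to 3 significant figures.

Surroundings: T = 31.25 °C + 273.15 = 304.40 K.
Area A = 282 m².
Net radiated power P_net = εσA(T⁴ − T₀⁴) = 0.925×5.670×10⁻⁸×282×(1465⁴ − 304.40⁴).
T⁴ − T₀⁴ = 4.60628×10¹² − 8.58576×10⁹ = 4.59769×10¹² K⁴, so P_net = 6.80×10⁷ W.

Net loss ≈ 6.80×10⁷ W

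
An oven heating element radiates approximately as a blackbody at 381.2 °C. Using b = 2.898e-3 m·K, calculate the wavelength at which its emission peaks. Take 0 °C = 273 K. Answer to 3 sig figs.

T = 381.2 °C + 273 = 654.2 K.
Wien's displacement law: λ_max = b/T = (2.898×10⁻³ m·K)/(654.2 K) = 4.430×10⁻⁶ m.
That is 4.43 μm, in the infrared range.

λ_max ≈ 4.43 μm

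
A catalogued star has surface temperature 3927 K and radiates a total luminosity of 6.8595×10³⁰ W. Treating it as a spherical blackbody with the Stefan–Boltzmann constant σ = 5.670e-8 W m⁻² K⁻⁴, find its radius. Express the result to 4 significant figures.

R ≈ 2.012×10¹¹ m

L = 4πR²σT⁴ ⇒ R = √(L/(4πσT⁴)).
σT⁴ = 1.34842×10⁷ W/m², so R = √(6.8595×10³⁰/(4π×1.34842×10⁷)) = 2.012×10¹¹ m.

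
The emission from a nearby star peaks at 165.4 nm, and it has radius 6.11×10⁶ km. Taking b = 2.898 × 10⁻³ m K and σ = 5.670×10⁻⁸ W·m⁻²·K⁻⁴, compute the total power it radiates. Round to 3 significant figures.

Wien's law: T = b/λ_max = 2.898×10⁻³/1.654×10⁻⁷ = 17521.2 K.
Surface area A = 4πR² = 4π(6.11×10⁹ m)² = 4.69129×10²⁰ m².
Then P = σAT⁴ = 5.670×10⁻⁸×4.69129×10²⁰×(17521.2)⁴ = 2.51×10³⁰ W.

P ≈ 2.51×10³⁰ W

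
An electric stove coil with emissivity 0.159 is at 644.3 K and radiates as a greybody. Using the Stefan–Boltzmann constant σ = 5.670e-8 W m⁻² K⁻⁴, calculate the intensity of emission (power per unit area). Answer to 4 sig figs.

Stefan–Boltzmann: I = εσT⁴ = 0.159 × 5.670×10⁻⁸ × (644.3)⁴ = 1554 W/m².

I ≈ 1554 W/m²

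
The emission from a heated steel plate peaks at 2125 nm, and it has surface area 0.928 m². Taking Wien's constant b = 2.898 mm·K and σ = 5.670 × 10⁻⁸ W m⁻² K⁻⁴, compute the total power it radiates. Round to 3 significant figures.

Wien's law: T = b/λ_max = 2.898×10⁻³/2.125×10⁻⁶ = 1363.76 K.
Area A = 0.928 m².
Then P = σAT⁴ = 5.670×10⁻⁸×0.928×(1363.76)⁴ = 1.82×10⁵ W.

P ≈ 1.82×10⁵ W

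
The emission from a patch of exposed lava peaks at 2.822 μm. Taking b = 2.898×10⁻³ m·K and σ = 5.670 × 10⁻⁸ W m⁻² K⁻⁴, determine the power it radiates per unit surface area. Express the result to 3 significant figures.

I ≈ 6.31×10⁴ W/m²

Wien's law: T = b/λ_max = 2.898×10⁻³/2.822×10⁻⁶ = 1026.93 K.
Then I = σT⁴ = 5.670×10⁻⁸×(1026.93)⁴ = 6.31×10⁴ W/m².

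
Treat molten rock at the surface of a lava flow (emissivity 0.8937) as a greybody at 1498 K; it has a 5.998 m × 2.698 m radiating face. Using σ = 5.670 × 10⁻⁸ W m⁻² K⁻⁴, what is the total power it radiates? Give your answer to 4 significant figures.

Area A = 5.998 × 2.698 = 16.1826 m².
P = εσAT⁴ = 0.8937 × 5.670×10⁻⁸ × 16.1826 × (1498)⁴ = 4.129×10⁶ W.

P ≈ 4.129×10⁶ W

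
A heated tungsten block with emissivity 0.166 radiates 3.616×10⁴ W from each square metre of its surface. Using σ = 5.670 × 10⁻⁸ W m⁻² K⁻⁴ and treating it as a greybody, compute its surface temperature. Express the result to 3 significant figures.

I = εσT⁴, so T = (I/εσ)^(1/4) = (3.616×10⁴/(0.166×5.670×10⁻⁸))^(1/4) = 1.40×10³ K.

T ≈ 1.40×10³ K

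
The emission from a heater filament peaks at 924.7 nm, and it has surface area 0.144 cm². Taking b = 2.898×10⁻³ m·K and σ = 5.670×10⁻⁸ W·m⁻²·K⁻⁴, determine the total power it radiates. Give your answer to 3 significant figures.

Wien's law: T = b/λ_max = 2.898×10⁻³/9.247×10⁻⁷ = 3133.99 K.
Area A = 0.144 cm² = 1.44×10⁻⁵ m².
Then P = σAT⁴ = 5.670×10⁻⁸×1.44×10⁻⁵×(3133.99)⁴ = 78.8 W.

P ≈ 78.8 W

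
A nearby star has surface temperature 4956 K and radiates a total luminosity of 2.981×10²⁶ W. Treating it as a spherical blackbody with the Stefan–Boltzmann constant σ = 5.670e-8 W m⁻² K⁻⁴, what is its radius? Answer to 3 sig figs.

R ≈ 8.33×10⁸ m

L = 4πR²σT⁴ ⇒ R = √(L/(4πσT⁴)).
σT⁴ = 3.42065×10⁷ W/m², so R = √(2.981×10²⁶/(4π×3.42065×10⁷)) = 8.33×10⁸ m.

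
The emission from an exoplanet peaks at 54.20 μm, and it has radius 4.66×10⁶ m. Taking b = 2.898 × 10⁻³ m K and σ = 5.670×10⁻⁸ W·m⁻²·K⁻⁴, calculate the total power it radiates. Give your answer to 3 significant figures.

P ≈ 1.26×10¹⁴ W

Wien's law: T = b/λ_max = 2.898×10⁻³/5.420×10⁻⁵ = 53.4686 K.
Surface area A = 4πR² = 4π(4.66×10⁶ m)² = 2.72886×10¹⁴ m².
Then P = σAT⁴ = 5.670×10⁻⁸×2.72886×10¹⁴×(53.4686)⁴ = 1.26×10¹⁴ W.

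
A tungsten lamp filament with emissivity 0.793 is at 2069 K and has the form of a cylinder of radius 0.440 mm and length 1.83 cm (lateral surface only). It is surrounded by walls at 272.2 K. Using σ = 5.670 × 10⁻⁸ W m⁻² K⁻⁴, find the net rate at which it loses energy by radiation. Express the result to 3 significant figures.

Lateral area A = 2πrL = 2π×4.40×10⁻⁴×0.0183 = 5.05922×10⁻⁵ m².
Net radiated power P_net = εσA(T⁴ − T₀⁴) = 0.793×5.670×10⁻⁸×5.05922×10⁻⁵×(2069⁴ − 272.2⁴).
T⁴ − T₀⁴ = 1.83249×10¹³ − 5.48975×10⁹ = 1.83194×10¹³ K⁴, so P_net = 41.7 W.

Net loss ≈ 41.7 W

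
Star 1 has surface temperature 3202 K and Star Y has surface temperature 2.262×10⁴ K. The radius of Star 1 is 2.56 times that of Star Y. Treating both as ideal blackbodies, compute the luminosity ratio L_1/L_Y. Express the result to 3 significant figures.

L ∝ R²T⁴, so L_1/L_Y = (R_1/R_Y)²(T_1/T_Y)⁴ = (2.56)² × (3202/2.262×10⁴)⁴ = 6.5536 × 4.01527×10⁻⁴ = 2.63×10⁻³.

L_1/L_Y ≈ 2.63×10⁻³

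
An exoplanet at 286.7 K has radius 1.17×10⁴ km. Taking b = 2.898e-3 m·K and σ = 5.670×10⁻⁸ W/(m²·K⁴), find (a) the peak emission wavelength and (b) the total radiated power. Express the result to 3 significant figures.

(a) λ_max = b/T = 2.898×10⁻³/286.7 = 1.011×10⁻⁵ m = 10.1 μm.
Surface area A = 4πR² = 4π(1.17×10⁷ m)² = 1.72021×10¹⁵ m².
(b) P = σAT⁴ = 5.670×10⁻⁸×1.72021×10¹⁵×(286.7)⁴ = 6.59×10¹⁷ W.

λ_max ≈ 10.1 μm; P ≈ 6.59×10¹⁷ W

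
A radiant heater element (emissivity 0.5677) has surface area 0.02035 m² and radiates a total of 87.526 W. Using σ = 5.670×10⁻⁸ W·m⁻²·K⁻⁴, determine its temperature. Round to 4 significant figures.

T ≈ 604.6 K

Area A = 0.02035 m².
P = εσAT⁴ ⇒ T = (P/(εσA))^(1/4) = (87.526/(0.5677×5.670×10⁻⁸×0.02035))^(1/4) = 604.6 K.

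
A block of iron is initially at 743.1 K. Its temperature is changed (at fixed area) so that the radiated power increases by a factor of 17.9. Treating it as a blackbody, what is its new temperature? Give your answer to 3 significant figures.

P ∝ T⁴, so T₂/T₁ = (P₂/P₁)^(1/4) = (17.9)^(1/4) = 2.05690.
T₂ = 743.1 × 2.05690 = 1.53×10³ K.

T₂ ≈ 1.53×10³ K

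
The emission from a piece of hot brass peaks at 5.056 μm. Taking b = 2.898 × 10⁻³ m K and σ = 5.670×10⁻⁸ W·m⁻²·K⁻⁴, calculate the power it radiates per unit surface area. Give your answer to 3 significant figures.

I ≈ 6.12×10³ W/m²

Wien's law: T = b/λ_max = 2.898×10⁻³/5.056×10⁻⁶ = 573.180 K.
Then I = σT⁴ = 5.670×10⁻⁸×(573.180)⁴ = 6.12×10³ W/m².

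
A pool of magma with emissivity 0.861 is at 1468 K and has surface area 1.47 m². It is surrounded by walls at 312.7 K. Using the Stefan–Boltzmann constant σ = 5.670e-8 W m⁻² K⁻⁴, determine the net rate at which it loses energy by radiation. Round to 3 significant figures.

Area A = 1.47 m².
Net radiated power P_net = εσA(T⁴ − T₀⁴) = 0.861×5.670×10⁻⁸×1.47×(1468⁴ − 312.7⁴).
T⁴ − T₀⁴ = 4.64413×10¹² − 9.56118×10⁹ = 4.63457×10¹² K⁴, so P_net = 3.33×10⁵ W.

Net loss ≈ 3.33×10⁵ W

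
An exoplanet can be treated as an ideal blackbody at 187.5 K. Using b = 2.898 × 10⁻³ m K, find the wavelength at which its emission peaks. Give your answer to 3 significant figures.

λ_max ≈ 15.5 μm

Wien's displacement law: λ_max = b/T = (2.898×10⁻³ m·K)/(187.5 K) = 1.546×10⁻⁵ m.
That is 15.5 μm, in the infrared range.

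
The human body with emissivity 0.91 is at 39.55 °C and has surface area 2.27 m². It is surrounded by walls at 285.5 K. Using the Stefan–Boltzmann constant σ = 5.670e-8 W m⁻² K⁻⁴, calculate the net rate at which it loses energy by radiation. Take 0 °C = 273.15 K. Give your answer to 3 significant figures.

T = 39.55 °C + 273.15 = 312.70 K.
Area A = 2.27 m².
Net radiated power P_net = εσA(T⁴ − T₀⁴) = 0.91×5.670×10⁻⁸×2.27×(312.70⁴ − 285.5⁴).
T⁴ − T₀⁴ = 9.56118×10⁹ − 6.64392×10⁹ = 2.91726×10⁹ K⁴, so P_net = 342 W.

Net loss ≈ 342 W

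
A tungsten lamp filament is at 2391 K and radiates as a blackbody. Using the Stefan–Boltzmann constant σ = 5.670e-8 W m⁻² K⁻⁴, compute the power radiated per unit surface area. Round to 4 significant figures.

I ≈ 1.853×10⁶ W/m²

Stefan–Boltzmann: I = σT⁴ = 5.670×10⁻⁸ × (2391)⁴ = 1.853×10⁶ W/m².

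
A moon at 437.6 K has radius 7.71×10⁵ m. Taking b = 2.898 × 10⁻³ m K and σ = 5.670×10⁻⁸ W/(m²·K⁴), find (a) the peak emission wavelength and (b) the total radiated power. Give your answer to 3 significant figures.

λ_max ≈ 6.62 μm; P ≈ 1.55×10¹⁶ W

(a) λ_max = b/T = 2.898×10⁻³/437.6 = 6.622×10⁻⁶ m = 6.62 μm.
Surface area A = 4πR² = 4π(7.71×10⁵ m)² = 7.46997×10¹² m².
(b) P = σAT⁴ = 5.670×10⁻⁸×7.46997×10¹²×(437.6)⁴ = 1.55×10¹⁶ W.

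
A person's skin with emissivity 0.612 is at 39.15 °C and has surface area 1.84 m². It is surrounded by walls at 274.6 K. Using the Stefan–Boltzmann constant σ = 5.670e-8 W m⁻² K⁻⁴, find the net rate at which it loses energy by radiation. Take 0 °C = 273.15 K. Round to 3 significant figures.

T = 39.15 °C + 273.15 = 312.30 K.
Area A = 1.84 m².
Net radiated power P_net = εσA(T⁴ − T₀⁴) = 0.612×5.670×10⁻⁸×1.84×(312.30⁴ − 274.6⁴).
T⁴ − T₀⁴ = 9.51235×10⁹ − 5.68594×10⁹ = 3.82641×10⁹ K⁴, so P_net = 244 W.

Net loss ≈ 244 W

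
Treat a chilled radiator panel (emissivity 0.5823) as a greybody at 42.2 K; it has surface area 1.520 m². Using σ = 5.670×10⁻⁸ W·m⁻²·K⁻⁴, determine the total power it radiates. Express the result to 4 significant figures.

P ≈ 0.1592 W

Area A = 1.520 m².
P = εσAT⁴ = 0.5823 × 5.670×10⁻⁸ × 1.520 × (42.2)⁴ = 0.1592 W.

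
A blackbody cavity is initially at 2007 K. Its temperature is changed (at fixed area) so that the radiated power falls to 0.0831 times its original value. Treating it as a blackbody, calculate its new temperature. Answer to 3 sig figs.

T₂ ≈ 1.08×10³ K

P ∝ T⁴, so T₂/T₁ = (P₂/P₁)^(1/4) = (0.0831)^(1/4) = 0.536908.
T₂ = 2007 × 0.536908 = 1.08×10³ K.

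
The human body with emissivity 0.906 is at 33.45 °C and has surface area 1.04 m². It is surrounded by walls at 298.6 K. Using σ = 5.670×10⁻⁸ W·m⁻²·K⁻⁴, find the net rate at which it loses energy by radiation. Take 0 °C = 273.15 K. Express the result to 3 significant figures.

T = 33.45 °C + 273.15 = 306.60 K.
Area A = 1.04 m².
Net radiated power P_net = εσA(T⁴ − T₀⁴) = 0.906×5.670×10⁻⁸×1.04×(306.60⁴ − 298.6⁴).
T⁴ − T₀⁴ = 8.83667×10⁹ − 7.94986×10⁹ = 8.86810×10⁸ K⁴, so P_net = 47.4 W.

Net loss ≈ 47.4 W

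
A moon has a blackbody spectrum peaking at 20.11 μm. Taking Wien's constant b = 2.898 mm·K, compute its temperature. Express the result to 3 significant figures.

T ≈ 144 K

Wien's law gives T = b/λ_max = (2.898×10⁻³ m·K)/(2.011×10⁻⁵ m) = 144 K.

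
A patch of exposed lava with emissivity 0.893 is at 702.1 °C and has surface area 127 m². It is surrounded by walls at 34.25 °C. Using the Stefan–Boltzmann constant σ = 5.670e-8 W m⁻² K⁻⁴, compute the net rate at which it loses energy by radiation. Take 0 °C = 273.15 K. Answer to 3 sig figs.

Net loss ≈ 5.76×10⁶ W

T = 702.1 °C + 273.15 = 975.25 K.
Surroundings: T = 34.25 °C + 273.15 = 307.40 K.
Area A = 127 m².
Net radiated power P_net = εσA(T⁴ − T₀⁴) = 0.893×5.670×10⁻⁸×127×(975.25⁴ − 307.40⁴).
T⁴ − T₀⁴ = 9.04615×10¹¹ − 8.92926×10⁹ = 8.95686×10¹¹ K⁴, so P_net = 5.76×10⁶ W.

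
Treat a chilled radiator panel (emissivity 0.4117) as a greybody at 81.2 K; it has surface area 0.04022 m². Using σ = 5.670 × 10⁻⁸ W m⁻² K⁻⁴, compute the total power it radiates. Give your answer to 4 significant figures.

P ≈ 0.04082 W

Area A = 0.04022 m².
P = εσAT⁴ = 0.4117 × 5.670×10⁻⁸ × 0.04022 × (81.2)⁴ = 0.04082 W.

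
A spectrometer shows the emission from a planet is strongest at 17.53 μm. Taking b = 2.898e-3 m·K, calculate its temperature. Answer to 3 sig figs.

Wien's law gives T = b/λ_max = (2.898×10⁻³ m·K)/(1.753×10⁻⁵ m) = 165 K.

T ≈ 165 K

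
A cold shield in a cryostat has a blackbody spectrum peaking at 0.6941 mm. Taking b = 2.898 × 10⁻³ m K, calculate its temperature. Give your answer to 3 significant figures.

T ≈ 4.18 K

Wien's law gives T = b/λ_max = (2.898×10⁻³ m·K)/(6.941×10⁻⁴ m) = 4.18 K.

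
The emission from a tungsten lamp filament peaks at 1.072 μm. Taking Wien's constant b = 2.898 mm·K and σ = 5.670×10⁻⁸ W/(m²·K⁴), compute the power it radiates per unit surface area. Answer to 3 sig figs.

I ≈ 3.03×10⁶ W/m²

Wien's law: T = b/λ_max = 2.898×10⁻³/1.072×10⁻⁶ = 2703.36 K.
Then I = σT⁴ = 5.670×10⁻⁸×(2703.36)⁴ = 3.03×10⁶ W/m².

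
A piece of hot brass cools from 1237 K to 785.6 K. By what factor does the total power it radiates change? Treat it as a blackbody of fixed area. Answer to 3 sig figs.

P ∝ T⁴, so P₂/P₁ = (T₂/T₁)⁴ = (785.6/1237)⁴ = (0.635085)⁴ = 0.163.

P₂/P₁ ≈ 0.163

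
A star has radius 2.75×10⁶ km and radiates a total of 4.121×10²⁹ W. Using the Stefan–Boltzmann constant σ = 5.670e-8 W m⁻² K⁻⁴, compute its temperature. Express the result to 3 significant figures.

T ≈ 1.66×10⁴ K

Surface area A = 4πR² = 4π(2.75×10⁹ m)² = 9.50332×10¹⁹ m².
P = σAT⁴ ⇒ T = (P/(σA))^(1/4) = (4.121×10²⁹/(5.670×10⁻⁸×9.50332×10¹⁹))^(1/4) = 1.66×10⁴ K.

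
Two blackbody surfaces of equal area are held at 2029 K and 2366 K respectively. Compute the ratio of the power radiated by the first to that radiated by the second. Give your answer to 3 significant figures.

P₁/P₂ ≈ 0.541

With equal areas, P₁/P₂ = (T₁/T₂)⁴ = (2029/2366)⁴ = 0.541.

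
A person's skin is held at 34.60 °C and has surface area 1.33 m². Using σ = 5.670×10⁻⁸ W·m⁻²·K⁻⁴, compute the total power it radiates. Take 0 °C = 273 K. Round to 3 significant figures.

P ≈ 675 W

T = 34.60 °C + 273 = 307.60 K.
Area A = 1.33 m².
P = σAT⁴ = 5.670×10⁻⁸ × 1.33 × (307.60)⁴ = 675 W.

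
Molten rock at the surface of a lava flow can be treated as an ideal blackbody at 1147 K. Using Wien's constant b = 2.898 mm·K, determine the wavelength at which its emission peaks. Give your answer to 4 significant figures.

λ_max ≈ 2527 nm

Wien's displacement law: λ_max = b/T = (2.898×10⁻³ m·K)/(1147 K) = 2.5266×10⁻⁶ m.
That is 2527 nm, in the infrared range.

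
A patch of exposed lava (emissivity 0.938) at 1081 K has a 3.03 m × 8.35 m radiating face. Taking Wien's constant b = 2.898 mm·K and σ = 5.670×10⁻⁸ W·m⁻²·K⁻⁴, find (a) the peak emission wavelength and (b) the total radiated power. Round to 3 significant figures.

λ_max ≈ 2.68×10³ nm; P ≈ 1.84×10⁶ W

(a) λ_max = b/T = 2.898×10⁻³/1081 = 2.681×10⁻⁶ m = 2.68×10³ nm.
Area A = 3.03 × 8.35 = 25.3005 m².
(b) P = εσAT⁴ = 0.938×5.670×10⁻⁸×25.3005×(1081)⁴ = 1.84×10⁶ W.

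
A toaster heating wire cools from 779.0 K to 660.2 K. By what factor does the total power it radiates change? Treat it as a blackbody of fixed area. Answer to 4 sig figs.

P ∝ T⁴, so P₂/P₁ = (T₂/T₁)⁴ = (660.2/779.0)⁴ = (0.847497)⁴ = 0.5159.

P₂/P₁ ≈ 0.5159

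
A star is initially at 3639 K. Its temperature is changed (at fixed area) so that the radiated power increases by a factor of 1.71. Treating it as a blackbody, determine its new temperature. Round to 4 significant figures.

T₂ ≈ 4161 K

P ∝ T⁴, so T₂/T₁ = (P₂/P₁)^(1/4) = (1.71)^(1/4) = 1.14353.
T₂ = 3639 × 1.14353 = 4161 K.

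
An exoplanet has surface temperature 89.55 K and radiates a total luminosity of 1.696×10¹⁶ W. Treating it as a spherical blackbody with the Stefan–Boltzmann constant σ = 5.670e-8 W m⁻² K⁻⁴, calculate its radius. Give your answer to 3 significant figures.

L = 4πR²σT⁴ ⇒ R = √(L/(4πσT⁴)).
σT⁴ = 3.64624 W/m², so R = √(1.696×10¹⁶/(4π×3.64624)) = 1.92×10⁷ m.

R ≈ 1.92×10⁷ m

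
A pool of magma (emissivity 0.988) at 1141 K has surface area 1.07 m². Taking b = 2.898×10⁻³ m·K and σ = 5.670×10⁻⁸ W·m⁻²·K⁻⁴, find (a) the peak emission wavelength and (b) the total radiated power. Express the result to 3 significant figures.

λ_max ≈ 2.54×10³ nm; P ≈ 1.02×10⁵ W

(a) λ_max = b/T = 2.898×10⁻³/1141 = 2.540×10⁻⁶ m = 2.54×10³ nm.
Area A = 1.07 m².
(b) P = εσAT⁴ = 0.988×5.670×10⁻⁸×1.07×(1141)⁴ = 1.02×10⁵ W.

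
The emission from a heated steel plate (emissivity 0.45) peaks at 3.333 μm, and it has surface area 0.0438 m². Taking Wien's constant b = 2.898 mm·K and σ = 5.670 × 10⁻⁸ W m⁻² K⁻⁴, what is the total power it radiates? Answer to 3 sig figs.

P ≈ 639 W

Wien's law: T = b/λ_max = 2.898×10⁻³/3.333×10⁻⁶ = 869.487 K.
Area A = 0.0438 m².
Then P = εσAT⁴ = 0.45×5.670×10⁻⁸×0.0438×(869.487)⁴ = 639 W.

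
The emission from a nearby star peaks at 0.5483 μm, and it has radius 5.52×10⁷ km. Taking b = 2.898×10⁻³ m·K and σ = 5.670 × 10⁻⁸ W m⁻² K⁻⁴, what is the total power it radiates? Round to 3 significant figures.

Wien's law: T = b/λ_max = 2.898×10⁻³/5.483×10⁻⁷ = 5285.43 K.
Surface area A = 4πR² = 4π(5.52×10¹⁰ m)² = 3.82902×10²² m².
Then P = σAT⁴ = 5.670×10⁻⁸×3.82902×10²²×(5285.43)⁴ = 1.69×10³⁰ W.

P ≈ 1.69×10³⁰ W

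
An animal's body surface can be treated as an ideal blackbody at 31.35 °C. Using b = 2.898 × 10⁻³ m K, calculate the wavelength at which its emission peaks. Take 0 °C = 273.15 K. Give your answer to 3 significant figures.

λ_max ≈ 9.52 μm

T = 31.35 °C + 273.15 = 304.50 K.
Wien's displacement law: λ_max = b/T = (2.898×10⁻³ m·K)/(304.50 K) = 9.517×10⁻⁶ m.
That is 9.52 μm, in the infrared range.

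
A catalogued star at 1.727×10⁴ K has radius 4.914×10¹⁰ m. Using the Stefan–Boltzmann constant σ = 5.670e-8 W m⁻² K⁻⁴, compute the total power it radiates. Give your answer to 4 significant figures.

P ≈ 1.530×10³² W

Surface area A = 4πR² = 4π(4.914×10¹⁰ m)² = 3.03445×10²² m².
P = σAT⁴ = 5.670×10⁻⁸ × 3.03445×10²² × (1.727×10⁴)⁴ = 1.530×10³² W.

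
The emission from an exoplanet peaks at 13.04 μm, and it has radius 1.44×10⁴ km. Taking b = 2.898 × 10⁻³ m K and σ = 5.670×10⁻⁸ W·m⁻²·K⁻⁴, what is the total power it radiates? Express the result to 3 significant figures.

Wien's law: T = b/λ_max = 2.898×10⁻³/1.304×10⁻⁵ = 222.239 K.
Surface area A = 4πR² = 4π(1.44×10⁷ m)² = 2.60576×10¹⁵ m².
Then P = σAT⁴ = 5.670×10⁻⁸×2.60576×10¹⁵×(222.239)⁴ = 3.60×10¹⁷ W.

P ≈ 3.60×10¹⁷ W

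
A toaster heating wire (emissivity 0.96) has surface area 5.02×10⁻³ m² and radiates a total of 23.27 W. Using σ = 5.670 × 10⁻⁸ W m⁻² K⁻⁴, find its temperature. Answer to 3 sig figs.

T ≈ 540 K

Area A = 5.02×10⁻³ m².
P = εσAT⁴ ⇒ T = (P/(εσA))^(1/4) = (23.27/(0.96×5.670×10⁻⁸×5.02×10⁻³))^(1/4) = 540 K.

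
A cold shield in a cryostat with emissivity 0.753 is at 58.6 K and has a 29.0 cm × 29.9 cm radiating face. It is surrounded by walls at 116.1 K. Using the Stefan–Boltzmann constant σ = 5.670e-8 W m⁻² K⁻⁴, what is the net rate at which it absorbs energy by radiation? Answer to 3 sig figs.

Area A = 0.290 × 0.299 = 0.08671 m².
Net radiated power P_net = εσA(T⁴ − T₀⁴) = 0.753×5.670×10⁻⁸×0.08671×(58.6⁴ − 116.1⁴).
T⁴ − T₀⁴ = 1.17921×10⁷ − 1.81689×10⁸ = -1.69897×10⁸ K⁴, so P_net = -0.629 W — negative, meaning a net gain of 0.629 W.

Net gain ≈ 0.629 W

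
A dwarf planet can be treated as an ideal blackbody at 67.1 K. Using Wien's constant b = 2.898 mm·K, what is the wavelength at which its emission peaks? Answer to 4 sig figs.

λ_max ≈ 43.19 μm

Wien's displacement law: λ_max = b/T = (2.898×10⁻³ m·K)/(67.1 K) = 4.3189×10⁻⁵ m.
That is 43.19 μm, in the infrared range.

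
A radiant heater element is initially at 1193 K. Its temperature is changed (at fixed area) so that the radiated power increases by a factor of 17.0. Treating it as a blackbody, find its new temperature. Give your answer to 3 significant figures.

P ∝ T⁴, so T₂/T₁ = (P₂/P₁)^(1/4) = (17.0)^(1/4) = 2.03054.
T₂ = 1193 × 2.03054 = 2.42×10³ K.

T₂ ≈ 2.42×10³ K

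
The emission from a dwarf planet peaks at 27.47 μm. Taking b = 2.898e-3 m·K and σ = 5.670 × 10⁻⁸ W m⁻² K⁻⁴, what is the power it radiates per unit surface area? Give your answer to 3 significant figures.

I ≈ 7.02 W/m²

Wien's law: T = b/λ_max = 2.898×10⁻³/2.747×10⁻⁵ = 105.497 K.
Then I = σT⁴ = 5.670×10⁻⁸×(105.497)⁴ = 7.02 W/m².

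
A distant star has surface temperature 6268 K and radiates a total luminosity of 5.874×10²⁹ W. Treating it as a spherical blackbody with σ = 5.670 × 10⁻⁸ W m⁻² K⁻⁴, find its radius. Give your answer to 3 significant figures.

L = 4πR²σT⁴ ⇒ R = √(L/(4πσT⁴)).
σT⁴ = 8.75183×10⁷ W/m², so R = √(5.874×10²⁹/(4π×8.75183×10⁷)) = 2.31×10¹⁰ m.

R ≈ 2.31×10¹⁰ m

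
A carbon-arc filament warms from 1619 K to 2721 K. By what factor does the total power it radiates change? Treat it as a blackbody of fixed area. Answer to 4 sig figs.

P₂/P₁ ≈ 7.979

P ∝ T⁴, so P₂/P₁ = (T₂/T₁)⁴ = (2721/1619)⁴ = (1.68067)⁴ = 7.979.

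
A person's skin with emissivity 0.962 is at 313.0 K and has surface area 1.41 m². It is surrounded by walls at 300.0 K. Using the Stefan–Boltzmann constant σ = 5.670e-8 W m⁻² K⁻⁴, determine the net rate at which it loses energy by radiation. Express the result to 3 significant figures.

Net loss ≈ 115 W

Area A = 1.41 m².
Net radiated power P_net = εσA(T⁴ − T₀⁴) = 0.962×5.670×10⁻⁸×1.41×(313.0⁴ − 300.0⁴).
T⁴ − T₀⁴ = 9.59792×10⁹ − 8.10000×10⁹ = 1.49792×10⁹ K⁴, so P_net = 115 W.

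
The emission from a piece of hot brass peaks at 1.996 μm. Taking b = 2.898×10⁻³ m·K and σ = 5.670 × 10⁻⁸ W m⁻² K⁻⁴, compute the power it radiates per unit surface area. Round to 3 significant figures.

Wien's law: T = b/λ_max = 2.898×10⁻³/1.996×10⁻⁶ = 1451.90 K.
Then I = σT⁴ = 5.670×10⁻⁸×(1451.90)⁴ = 2.52×10⁵ W/m².

I ≈ 2.52×10⁵ W/m²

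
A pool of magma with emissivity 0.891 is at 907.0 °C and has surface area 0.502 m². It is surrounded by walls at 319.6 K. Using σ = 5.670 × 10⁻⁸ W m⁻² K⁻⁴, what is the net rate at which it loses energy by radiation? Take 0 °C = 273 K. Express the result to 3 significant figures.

Net loss ≈ 4.89×10⁴ W

T = 907.0 °C + 273 = 1180.0 K.
Area A = 0.502 m².
Net radiated power P_net = εσA(T⁴ − T₀⁴) = 0.891×5.670×10⁻⁸×0.502×(1180.0⁴ − 319.6⁴).
T⁴ − T₀⁴ = 1.93878×10¹² − 1.04334×10¹⁰ = 1.92835×10¹² K⁴, so P_net = 4.89×10⁴ W.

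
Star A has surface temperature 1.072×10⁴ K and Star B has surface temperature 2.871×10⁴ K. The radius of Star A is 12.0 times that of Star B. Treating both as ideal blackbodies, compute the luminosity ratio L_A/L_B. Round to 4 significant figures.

L ∝ R²T⁴, so L_A/L_B = (R_A/R_B)²(T_A/T_B)⁴ = (12.0)² × (1.072×10⁴/2.871×10⁴)⁴ = 144 × 0.0194378 = 2.799.

L_A/L_B ≈ 2.799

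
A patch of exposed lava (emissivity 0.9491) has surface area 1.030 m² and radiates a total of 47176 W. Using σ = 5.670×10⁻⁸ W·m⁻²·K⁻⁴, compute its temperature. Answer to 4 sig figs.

Area A = 1.030 m².
P = εσAT⁴ ⇒ T = (P/(εσA))^(1/4) = (47176/(0.9491×5.670×10⁻⁸×1.030))^(1/4) = 960.5 K.

T ≈ 960.5 K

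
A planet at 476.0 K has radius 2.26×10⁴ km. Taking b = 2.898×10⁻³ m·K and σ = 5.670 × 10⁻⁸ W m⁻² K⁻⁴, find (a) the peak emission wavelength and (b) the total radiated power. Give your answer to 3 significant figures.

(a) λ_max = b/T = 2.898×10⁻³/476.0 = 6.088×10⁻⁶ m = 6.09 μm.
Surface area A = 4πR² = 4π(2.26×10⁷ m)² = 6.41840×10¹⁵ m².
(b) P = σAT⁴ = 5.670×10⁻⁸×6.41840×10¹⁵×(476.0)⁴ = 1.87×10¹⁹ W.

λ_max ≈ 6.09 μm; P ≈ 1.87×10¹⁹ W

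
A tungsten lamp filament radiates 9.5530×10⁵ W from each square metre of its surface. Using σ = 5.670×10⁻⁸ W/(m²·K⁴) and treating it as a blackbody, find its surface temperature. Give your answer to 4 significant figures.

I = σT⁴, so T = (I/σ)^(1/4) = (9.5530×10⁵/(5.670×10⁻⁸))^(1/4) = 2026 K.

T ≈ 2026 K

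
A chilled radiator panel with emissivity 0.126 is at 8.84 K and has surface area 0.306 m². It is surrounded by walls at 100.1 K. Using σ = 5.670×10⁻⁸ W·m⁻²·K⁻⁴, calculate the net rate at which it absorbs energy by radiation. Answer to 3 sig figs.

Net gain ≈ 0.219 W

Area A = 0.306 m².
Net radiated power P_net = εσA(T⁴ − T₀⁴) = 0.126×5.670×10⁻⁸×0.306×(8.84⁴ − 100.1⁴).
T⁴ − T₀⁴ = 6106.73 − 1.00401×10⁸ = -1.00395×10⁸ K⁴, so P_net = -0.219 W — negative, meaning a net gain of 0.219 W.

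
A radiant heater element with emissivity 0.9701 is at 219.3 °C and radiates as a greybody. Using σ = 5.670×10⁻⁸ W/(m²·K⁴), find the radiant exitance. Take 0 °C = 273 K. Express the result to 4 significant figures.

I ≈ 3231 W/m²

T = 219.3 °C + 273 = 492.3 K.
Stefan–Boltzmann: I = εσT⁴ = 0.9701 × 5.670×10⁻⁸ × (492.3)⁴ = 3231 W/m².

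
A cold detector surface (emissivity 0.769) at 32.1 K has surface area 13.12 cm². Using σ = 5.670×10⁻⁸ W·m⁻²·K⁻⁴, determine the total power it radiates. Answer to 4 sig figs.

P ≈ 6.074×10⁻⁵ W

Area A = 13.12 cm² = 1.312×10⁻³ m².
P = εσAT⁴ = 0.769 × 5.670×10⁻⁸ × 1.312×10⁻³ × (32.1)⁴ = 6.074×10⁻⁵ W.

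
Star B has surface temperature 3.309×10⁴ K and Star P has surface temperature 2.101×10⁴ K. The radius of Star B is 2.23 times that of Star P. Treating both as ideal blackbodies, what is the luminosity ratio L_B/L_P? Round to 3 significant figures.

L ∝ R²T⁴, so L_B/L_P = (R_B/R_P)²(T_B/T_P)⁴ = (2.23)² × (3.309×10⁴/2.101×10⁴)⁴ = 4.9729 × 6.15294 = 30.6.

L_B/L_P ≈ 30.6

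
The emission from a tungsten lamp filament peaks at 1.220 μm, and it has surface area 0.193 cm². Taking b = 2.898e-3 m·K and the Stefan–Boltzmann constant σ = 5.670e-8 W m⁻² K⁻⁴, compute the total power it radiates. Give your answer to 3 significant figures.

P ≈ 34.8 W

Wien's law: T = b/λ_max = 2.898×10⁻³/1.220×10⁻⁶ = 2375.41 K.
Area A = 0.193 cm² = 1.93×10⁻⁵ m².
Then P = σAT⁴ = 5.670×10⁻⁸×1.93×10⁻⁵×(2375.41)⁴ = 34.8 W.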